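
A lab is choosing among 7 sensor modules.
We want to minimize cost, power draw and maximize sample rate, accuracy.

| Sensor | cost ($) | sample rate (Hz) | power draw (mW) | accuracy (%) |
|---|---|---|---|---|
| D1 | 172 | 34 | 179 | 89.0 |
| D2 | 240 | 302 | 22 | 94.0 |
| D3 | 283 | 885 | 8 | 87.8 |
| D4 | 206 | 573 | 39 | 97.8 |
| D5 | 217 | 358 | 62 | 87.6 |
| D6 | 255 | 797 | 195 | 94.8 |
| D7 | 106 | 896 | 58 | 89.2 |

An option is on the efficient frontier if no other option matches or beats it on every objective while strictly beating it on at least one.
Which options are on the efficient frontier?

D1: dominated by D7 (cost 106≤172, sample rate 896≥34, power draw 58≤179, accuracy 89.2≥89.0).
D2: not dominated.
D3: not dominated (best power draw).
D4: not dominated (best accuracy).
D5: dominated by D4 (cost 206≤217, sample rate 573≥358, power draw 39≤62, accuracy 97.8≥87.6).
D6: not dominated.
D7: not dominated (best cost).

D2, D3, D4, D6, D7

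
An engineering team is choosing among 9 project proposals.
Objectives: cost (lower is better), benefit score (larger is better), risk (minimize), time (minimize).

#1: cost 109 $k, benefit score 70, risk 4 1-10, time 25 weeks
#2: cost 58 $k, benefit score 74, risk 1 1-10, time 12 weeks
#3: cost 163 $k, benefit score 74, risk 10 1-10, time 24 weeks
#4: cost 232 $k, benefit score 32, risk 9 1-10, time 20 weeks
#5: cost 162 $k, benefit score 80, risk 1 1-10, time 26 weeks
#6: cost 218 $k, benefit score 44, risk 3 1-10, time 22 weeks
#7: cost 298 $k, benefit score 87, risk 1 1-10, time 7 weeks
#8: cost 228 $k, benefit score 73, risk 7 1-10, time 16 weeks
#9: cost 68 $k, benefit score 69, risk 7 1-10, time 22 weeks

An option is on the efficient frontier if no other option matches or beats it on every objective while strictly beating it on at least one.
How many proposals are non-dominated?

3

#1: dominated by #2 (cost 58≤109, benefit score 74≥70, risk 1≤4, time 12≤25).
#2: not dominated (best cost).
#3: dominated by #2 (cost 58≤163, benefit score 74≥74, risk 1≤10, time 12≤24).
#4: dominated by #2 (cost 58≤232, benefit score 74≥32, risk 1≤9, time 12≤20).
#5: not dominated.
#6: dominated by #2 (cost 58≤218, benefit score 74≥44, risk 1≤3, time 12≤22).
#7: not dominated (best benefit score).
#8: dominated by #2 (cost 58≤228, benefit score 74≥73, risk 1≤7, time 12≤16).
#9: dominated by #2 (cost 58≤68, benefit score 74≥69, risk 1≤7, time 12≤22).
Pareto-optimal: #2, #5, #7 → 3.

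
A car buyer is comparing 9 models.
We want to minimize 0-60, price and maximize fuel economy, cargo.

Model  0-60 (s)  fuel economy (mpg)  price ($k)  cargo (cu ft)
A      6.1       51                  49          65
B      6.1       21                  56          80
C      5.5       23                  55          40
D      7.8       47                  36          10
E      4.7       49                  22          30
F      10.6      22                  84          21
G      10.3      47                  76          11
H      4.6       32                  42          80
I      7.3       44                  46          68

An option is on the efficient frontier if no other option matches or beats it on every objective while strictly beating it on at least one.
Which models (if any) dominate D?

E: 0-60 4.7≤7.8, fuel economy 49≥47, price 22≤36, cargo 30≥10 — dominates D.
Others (A, B, C, F, G, H, I) are each worse than D on at least one objective.

E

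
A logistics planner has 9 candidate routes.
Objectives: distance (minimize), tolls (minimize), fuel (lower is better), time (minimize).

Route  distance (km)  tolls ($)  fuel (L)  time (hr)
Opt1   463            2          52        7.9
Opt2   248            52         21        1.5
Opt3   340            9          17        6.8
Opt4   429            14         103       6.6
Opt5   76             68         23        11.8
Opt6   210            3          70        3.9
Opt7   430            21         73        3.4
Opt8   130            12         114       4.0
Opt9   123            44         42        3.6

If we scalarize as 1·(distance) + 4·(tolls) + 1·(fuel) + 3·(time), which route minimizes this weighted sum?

Opt6

Opt1: 1·463 + 4·2 + 1·52 + 3·7.9 = 546.7
Opt2: 1·248 + 4·52 + 1·21 + 3·1.5 = 481.5
Opt3: 1·340 + 4·9 + 1·17 + 3·6.8 = 413.4
Opt4: 1·429 + 4·14 + 1·103 + 3·6.6 = 607.8
Opt5: 1·76 + 4·68 + 1·23 + 3·11.8 = 406.4
Opt6: 1·210 + 4·3 + 1·70 + 3·3.9 = 303.7
Opt7: 1·430 + 4·21 + 1·73 + 3·3.4 = 597.2
Opt8: 1·130 + 4·12 + 1·114 + 3·4.0 = 304.0
Opt9: 1·123 + 4·44 + 1·42 + 3·3.6 = 351.8
Lowest: Opt6 at 303.7.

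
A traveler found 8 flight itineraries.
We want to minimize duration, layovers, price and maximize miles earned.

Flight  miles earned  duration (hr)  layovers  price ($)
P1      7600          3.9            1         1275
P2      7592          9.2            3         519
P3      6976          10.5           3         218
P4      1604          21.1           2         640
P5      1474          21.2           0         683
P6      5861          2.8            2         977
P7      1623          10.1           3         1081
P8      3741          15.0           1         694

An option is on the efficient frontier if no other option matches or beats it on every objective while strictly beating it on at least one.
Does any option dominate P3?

P1: worse on price (1275 vs 218).
P2: worse on price (519 vs 218).
P4: worse on miles earned (1604 vs 6976).
P5: worse on miles earned (1474 vs 6976).
P6: worse on miles earned (5861 vs 6976).
P7: worse on miles earned (1623 vs 6976).
P8: worse on miles earned (3741 vs 6976).
No option is at least as good as P3 on every objective and strictly better on one.

No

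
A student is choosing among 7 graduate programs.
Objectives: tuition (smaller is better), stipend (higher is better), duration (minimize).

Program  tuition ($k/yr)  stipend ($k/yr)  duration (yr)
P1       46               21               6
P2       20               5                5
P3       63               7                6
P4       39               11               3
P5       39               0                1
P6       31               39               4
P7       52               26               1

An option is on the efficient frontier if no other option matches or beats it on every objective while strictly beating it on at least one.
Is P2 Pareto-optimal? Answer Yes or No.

Yes

P1: worse on tuition (46 vs 20).
P3: worse on tuition (63 vs 20).
P4: worse on tuition (39 vs 20).
P5: worse on tuition (39 vs 20).
P6: worse on tuition (31 vs 20).
P7: worse on tuition (52 vs 20).
No option is at least as good as P2 on every objective and strictly better on one.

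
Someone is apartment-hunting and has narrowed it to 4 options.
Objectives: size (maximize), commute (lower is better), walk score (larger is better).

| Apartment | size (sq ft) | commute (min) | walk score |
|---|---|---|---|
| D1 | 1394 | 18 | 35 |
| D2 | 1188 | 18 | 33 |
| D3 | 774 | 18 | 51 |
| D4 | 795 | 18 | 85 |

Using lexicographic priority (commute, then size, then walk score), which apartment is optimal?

D1

First minimize commute: best is 18, kept {D1, D2, D3, D4}.
Then maximize size: best is 1394, kept {D1}.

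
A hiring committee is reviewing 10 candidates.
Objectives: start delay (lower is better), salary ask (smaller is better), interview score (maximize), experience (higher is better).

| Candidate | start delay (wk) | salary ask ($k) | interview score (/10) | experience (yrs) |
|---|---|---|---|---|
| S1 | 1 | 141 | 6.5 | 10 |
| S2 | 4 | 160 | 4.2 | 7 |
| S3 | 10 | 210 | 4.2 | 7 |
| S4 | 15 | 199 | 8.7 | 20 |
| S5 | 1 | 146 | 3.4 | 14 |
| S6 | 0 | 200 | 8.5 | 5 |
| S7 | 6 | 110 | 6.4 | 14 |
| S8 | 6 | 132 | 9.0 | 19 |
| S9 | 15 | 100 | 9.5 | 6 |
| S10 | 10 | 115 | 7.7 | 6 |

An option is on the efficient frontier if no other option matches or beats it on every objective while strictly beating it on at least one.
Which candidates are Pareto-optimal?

S1: not dominated.
S2: dominated by S1 (start delay 1≤4, salary ask 141≤160, interview score 6.5≥4.2, experience 10≥7).
S3: dominated by S1 (start delay 1≤10, salary ask 141≤210, interview score 6.5≥4.2, experience 10≥7).
S4: not dominated (best experience).
S5: not dominated.
S6: not dominated (best start delay).
S7: not dominated.
S8: not dominated.
S9: not dominated (best salary ask).
S10: not dominated.

S1, S4, S5, S6, S7, S8, S9, S10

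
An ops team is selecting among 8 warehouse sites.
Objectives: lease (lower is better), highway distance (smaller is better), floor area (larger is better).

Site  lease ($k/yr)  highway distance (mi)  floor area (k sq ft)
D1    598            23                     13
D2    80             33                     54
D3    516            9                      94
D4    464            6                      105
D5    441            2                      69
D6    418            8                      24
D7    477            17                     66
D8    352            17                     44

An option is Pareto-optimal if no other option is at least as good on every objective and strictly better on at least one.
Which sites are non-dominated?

D2, D4, D5, D6, D8

D1: dominated by D3 (lease 516≤598, highway distance 9≤23, floor area 94≥13).
D2: not dominated (best lease).
D3: dominated by D4 (lease 464≤516, highway distance 6≤9, floor area 105≥94).
D4: not dominated (best floor area).
D5: not dominated (best highway distance).
D6: not dominated.
D7: dominated by D4 (lease 464≤477, highway distance 6≤17, floor area 105≥66).
D8: not dominated.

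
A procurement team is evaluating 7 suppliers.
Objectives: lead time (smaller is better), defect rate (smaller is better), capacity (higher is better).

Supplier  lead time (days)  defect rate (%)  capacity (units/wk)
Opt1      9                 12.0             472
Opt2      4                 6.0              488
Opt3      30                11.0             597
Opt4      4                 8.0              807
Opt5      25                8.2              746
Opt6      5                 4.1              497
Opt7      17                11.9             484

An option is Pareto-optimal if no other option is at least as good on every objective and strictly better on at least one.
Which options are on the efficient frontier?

Opt2, Opt4, Opt6

Opt1: dominated by Opt2 (lead time 4≤9, defect rate 6.0≤12.0, capacity 488≥472).
Opt2: not dominated.
Opt3: dominated by Opt4 (lead time 4≤30, defect rate 8.0≤11.0, capacity 807≥597).
Opt4: not dominated (best capacity).
Opt5: dominated by Opt4 (lead time 4≤25, defect rate 8.0≤8.2, capacity 807≥746).
Opt6: not dominated (best defect rate).
Opt7: dominated by Opt2 (lead time 4≤17, defect rate 6.0≤11.9, capacity 488≥484).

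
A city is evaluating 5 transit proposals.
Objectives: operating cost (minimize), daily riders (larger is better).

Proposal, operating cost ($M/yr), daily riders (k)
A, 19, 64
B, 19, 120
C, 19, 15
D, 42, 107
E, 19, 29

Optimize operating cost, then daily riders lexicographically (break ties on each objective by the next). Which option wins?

First minimize operating cost: best is 19, kept {A, B, C, E}.
Then maximize daily riders: best is 120, kept {B}.

B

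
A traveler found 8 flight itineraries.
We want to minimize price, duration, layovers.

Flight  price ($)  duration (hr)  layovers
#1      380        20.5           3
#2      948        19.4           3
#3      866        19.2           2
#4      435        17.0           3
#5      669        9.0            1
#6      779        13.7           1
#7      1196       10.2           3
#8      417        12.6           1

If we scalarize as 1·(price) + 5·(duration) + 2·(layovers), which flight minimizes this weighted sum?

#1: 1·380 + 5·20.5 + 2·3 = 488.5
#2: 1·948 + 5·19.4 + 2·3 = 1051.0
#3: 1·866 + 5·19.2 + 2·2 = 966.0
#4: 1·435 + 5·17.0 + 2·3 = 526.0
#5: 1·669 + 5·9.0 + 2·1 = 716.0
#6: 1·779 + 5·13.7 + 2·1 = 849.5
#7: 1·1196 + 5·10.2 + 2·3 = 1253.0
#8: 1·417 + 5·12.6 + 2·1 = 482.0
Lowest: #8 at 482.0.

#8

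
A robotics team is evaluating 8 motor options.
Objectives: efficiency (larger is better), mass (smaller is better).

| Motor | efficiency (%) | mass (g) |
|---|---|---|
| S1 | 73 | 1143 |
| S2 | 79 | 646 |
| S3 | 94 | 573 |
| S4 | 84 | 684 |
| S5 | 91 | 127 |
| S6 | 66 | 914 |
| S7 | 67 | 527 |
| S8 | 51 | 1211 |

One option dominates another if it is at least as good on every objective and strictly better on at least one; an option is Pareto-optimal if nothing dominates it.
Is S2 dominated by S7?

No

S7 vs S2: S7 is worse on efficiency (67 vs 79), so it does not dominate S2.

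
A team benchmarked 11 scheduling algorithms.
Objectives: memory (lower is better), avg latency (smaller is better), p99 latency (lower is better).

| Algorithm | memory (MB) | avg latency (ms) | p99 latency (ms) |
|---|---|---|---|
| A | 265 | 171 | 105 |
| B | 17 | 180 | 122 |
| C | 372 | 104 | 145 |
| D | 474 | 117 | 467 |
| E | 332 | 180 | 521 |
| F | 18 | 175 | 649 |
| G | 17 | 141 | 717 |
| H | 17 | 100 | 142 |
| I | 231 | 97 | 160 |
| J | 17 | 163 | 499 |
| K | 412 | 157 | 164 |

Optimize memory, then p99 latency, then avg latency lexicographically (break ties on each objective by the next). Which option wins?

First minimize memory: best is 17, kept {B, G, H, J}.
Then minimize p99 latency: best is 122, kept {B}.

B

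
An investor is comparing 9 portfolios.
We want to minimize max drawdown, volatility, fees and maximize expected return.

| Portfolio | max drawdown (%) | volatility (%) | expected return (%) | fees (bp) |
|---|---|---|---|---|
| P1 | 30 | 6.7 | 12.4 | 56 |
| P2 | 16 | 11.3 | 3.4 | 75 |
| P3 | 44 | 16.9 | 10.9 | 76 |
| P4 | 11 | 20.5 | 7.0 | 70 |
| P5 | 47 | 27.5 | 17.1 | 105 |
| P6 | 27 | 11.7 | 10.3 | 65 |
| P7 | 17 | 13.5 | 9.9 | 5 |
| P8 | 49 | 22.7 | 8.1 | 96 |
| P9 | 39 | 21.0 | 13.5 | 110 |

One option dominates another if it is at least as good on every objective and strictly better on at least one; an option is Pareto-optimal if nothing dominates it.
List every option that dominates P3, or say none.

P1

P1: max drawdown 30≤44, volatility 6.7≤16.9, expected return 12.4≥10.9, fees 56≤76 — dominates P3.
Others (P2, P4, P5, P6, P7, P8, P9) are each worse than P3 on at least one objective.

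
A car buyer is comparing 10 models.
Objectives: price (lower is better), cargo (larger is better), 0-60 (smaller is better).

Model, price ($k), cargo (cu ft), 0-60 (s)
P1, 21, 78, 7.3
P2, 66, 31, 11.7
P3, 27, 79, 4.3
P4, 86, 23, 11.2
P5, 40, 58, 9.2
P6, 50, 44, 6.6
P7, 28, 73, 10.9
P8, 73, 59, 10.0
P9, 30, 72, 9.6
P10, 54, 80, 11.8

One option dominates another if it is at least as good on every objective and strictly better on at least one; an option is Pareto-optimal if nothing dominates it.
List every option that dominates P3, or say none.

none

P1: worse on cargo (78 vs 79).
P2: worse on price (66 vs 27).
P4: worse on price (86 vs 27).
P5: worse on price (40 vs 27).
P6: worse on price (50 vs 27).
P7: worse on price (28 vs 27).
P8: worse on price (73 vs 27).
P9: worse on price (30 vs 27).
P10: worse on price (54 vs 27).
No option dominates P3.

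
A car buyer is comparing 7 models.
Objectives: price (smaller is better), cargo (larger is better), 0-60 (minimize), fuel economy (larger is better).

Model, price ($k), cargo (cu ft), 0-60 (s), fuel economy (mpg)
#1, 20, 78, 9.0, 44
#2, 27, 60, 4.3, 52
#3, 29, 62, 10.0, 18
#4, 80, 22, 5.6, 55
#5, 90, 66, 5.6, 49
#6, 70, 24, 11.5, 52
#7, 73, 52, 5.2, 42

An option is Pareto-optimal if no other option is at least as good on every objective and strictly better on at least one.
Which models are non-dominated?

#1, #2, #4, #5

#1: not dominated (best price).
#2: not dominated (best 0-60).
#3: dominated by #1 (price 20≤29, cargo 78≥62, 0-60 9.0≤10.0, fuel economy 44≥18).
#4: not dominated (best fuel economy).
#5: not dominated.
#6: dominated by #2 (price 27≤70, cargo 60≥24, 0-60 4.3≤11.5, fuel economy 52≥52).
#7: dominated by #2 (price 27≤73, cargo 60≥52, 0-60 4.3≤5.2, fuel economy 52≥42).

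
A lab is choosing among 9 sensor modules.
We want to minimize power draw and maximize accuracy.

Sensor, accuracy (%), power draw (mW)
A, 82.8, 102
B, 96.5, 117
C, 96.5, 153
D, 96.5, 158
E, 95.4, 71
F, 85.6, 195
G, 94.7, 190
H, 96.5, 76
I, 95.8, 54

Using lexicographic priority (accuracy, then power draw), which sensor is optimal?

First maximize accuracy: best is 96.5, kept {B, C, D, H}.
Then minimize power draw: best is 76, kept {H}.

H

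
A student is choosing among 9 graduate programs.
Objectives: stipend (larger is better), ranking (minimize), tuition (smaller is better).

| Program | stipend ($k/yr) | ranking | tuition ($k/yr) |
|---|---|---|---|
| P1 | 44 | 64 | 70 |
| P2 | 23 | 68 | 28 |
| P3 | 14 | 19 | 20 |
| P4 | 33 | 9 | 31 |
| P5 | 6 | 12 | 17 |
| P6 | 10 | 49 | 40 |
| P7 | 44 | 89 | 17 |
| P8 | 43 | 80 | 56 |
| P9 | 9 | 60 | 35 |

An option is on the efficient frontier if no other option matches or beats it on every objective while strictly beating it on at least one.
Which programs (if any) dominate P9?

P3, P4

P3: stipend 14≥9, ranking 19≤60, tuition 20≤35 — dominates P9.
P4: stipend 33≥9, ranking 9≤60, tuition 31≤35 — dominates P9.
Others (P1, P2, P5, P6, P7, P8) are each worse than P9 on at least one objective.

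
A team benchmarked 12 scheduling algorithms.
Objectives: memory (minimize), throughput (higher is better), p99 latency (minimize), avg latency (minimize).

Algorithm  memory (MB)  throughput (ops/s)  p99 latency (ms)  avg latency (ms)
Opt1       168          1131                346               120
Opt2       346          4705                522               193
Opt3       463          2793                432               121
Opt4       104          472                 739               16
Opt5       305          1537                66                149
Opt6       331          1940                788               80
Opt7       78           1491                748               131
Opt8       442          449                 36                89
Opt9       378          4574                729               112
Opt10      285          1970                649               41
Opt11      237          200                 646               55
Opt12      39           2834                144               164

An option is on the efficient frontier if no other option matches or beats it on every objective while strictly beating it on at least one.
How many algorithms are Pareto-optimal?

11

Opt1: not dominated.
Opt2: not dominated (best throughput).
Opt3: not dominated.
Opt4: not dominated (best avg latency).
Opt5: not dominated.
Opt6: dominated by Opt10 (memory 285≤331, throughput 1970≥1940, p99 latency 649≤788, avg latency 41≤80).
Opt7: not dominated.
Opt8: not dominated (best p99 latency).
Opt9: not dominated.
Opt10: not dominated.
Opt11: not dominated.
Opt12: not dominated (best memory).
Pareto-optimal: Opt1, Opt2, Opt3, Opt4, Opt5, Opt7, Opt8, Opt9, Opt10, Opt11, Opt12 → 11.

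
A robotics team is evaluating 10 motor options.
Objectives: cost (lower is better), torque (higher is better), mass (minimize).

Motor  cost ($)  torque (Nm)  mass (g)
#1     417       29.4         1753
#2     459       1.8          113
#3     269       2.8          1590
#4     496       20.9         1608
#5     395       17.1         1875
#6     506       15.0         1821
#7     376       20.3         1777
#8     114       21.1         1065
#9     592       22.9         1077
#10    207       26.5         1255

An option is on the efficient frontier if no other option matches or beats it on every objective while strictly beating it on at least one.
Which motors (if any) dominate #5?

#7: cost 376≤395, torque 20.3≥17.1, mass 1777≤1875 — dominates #5.
#8: cost 114≤395, torque 21.1≥17.1, mass 1065≤1875 — dominates #5.
#10: cost 207≤395, torque 26.5≥17.1, mass 1255≤1875 — dominates #5.
Others (#1, #2, #3, #4, #6, #9) are each worse than #5 on at least one objective.

#7, #8, #10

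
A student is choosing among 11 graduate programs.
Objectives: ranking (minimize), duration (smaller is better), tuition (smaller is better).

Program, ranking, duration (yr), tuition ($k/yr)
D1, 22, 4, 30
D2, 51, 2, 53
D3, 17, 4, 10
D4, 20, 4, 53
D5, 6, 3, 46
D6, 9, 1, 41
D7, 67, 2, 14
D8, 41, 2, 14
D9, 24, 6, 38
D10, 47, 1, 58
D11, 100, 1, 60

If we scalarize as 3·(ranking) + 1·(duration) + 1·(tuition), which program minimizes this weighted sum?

D3

D1: 3·22 + 1·4 + 1·30 = 100
D2: 3·51 + 1·2 + 1·53 = 208
D3: 3·17 + 1·4 + 1·10 = 65
D4: 3·20 + 1·4 + 1·53 = 117
D5: 3·6 + 1·3 + 1·46 = 67
D6: 3·9 + 1·1 + 1·41 = 69
D7: 3·67 + 1·2 + 1·14 = 217
D8: 3·41 + 1·2 + 1·14 = 139
D9: 3·24 + 1·6 + 1·38 = 116
D10: 3·47 + 1·1 + 1·58 = 200
D11: 3·100 + 1·1 + 1·60 = 361
Lowest: D3 at 65.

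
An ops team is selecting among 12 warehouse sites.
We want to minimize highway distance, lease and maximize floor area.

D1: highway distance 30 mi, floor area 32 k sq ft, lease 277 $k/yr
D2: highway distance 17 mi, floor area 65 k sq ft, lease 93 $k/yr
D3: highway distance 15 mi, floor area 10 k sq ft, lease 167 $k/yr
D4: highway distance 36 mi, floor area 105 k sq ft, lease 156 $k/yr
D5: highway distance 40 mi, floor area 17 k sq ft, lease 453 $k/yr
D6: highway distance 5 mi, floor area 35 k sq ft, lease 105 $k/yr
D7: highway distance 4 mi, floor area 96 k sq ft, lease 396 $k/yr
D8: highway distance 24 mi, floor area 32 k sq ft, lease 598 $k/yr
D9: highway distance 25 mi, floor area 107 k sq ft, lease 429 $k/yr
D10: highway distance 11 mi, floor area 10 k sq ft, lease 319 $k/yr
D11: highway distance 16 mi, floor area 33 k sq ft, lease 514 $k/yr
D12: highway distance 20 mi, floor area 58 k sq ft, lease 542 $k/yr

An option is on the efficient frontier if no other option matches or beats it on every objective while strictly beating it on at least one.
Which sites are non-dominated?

D1: dominated by D2 (highway distance 17≤30, floor area 65≥32, lease 93≤277).
D2: not dominated (best lease).
D3: dominated by D6 (highway distance 5≤15, floor area 35≥10, lease 105≤167).
D4: not dominated.
D5: dominated by D1 (highway distance 30≤40, floor area 32≥17, lease 277≤453).
D6: not dominated.
D7: not dominated (best highway distance).
D8: dominated by D2 (highway distance 17≤24, floor area 65≥32, lease 93≤598).
D9: not dominated (best floor area).
D10: dominated by D6 (highway distance 5≤11, floor area 35≥10, lease 105≤319).
D11: dominated by D6 (highway distance 5≤16, floor area 35≥33, lease 105≤514).
D12: dominated by D2 (highway distance 17≤20, floor area 65≥58, lease 93≤542).

D2, D4, D6, D7, D9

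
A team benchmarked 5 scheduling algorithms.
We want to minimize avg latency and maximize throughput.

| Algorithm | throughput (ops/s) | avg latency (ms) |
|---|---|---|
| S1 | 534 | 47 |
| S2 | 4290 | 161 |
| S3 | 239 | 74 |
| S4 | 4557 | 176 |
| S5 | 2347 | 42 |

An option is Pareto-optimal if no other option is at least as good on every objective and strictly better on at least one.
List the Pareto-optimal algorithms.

S1: dominated by S5 (throughput 2347≥534, avg latency 42≤47).
S2: not dominated.
S3: dominated by S1 (throughput 534≥239, avg latency 47≤74).
S4: not dominated (best throughput).
S5: not dominated (best avg latency).

S2, S4, S5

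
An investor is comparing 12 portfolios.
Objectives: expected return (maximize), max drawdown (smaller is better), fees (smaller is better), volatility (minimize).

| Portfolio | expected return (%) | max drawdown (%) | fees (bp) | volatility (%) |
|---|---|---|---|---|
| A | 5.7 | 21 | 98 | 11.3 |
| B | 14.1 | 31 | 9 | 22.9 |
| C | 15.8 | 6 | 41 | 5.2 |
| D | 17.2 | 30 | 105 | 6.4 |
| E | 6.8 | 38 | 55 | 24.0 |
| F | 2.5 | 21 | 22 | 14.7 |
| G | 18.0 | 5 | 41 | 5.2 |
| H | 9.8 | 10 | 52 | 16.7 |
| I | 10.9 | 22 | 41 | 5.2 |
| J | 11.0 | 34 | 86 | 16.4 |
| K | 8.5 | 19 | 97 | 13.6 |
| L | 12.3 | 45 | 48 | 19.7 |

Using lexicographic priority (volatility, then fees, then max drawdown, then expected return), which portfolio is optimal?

G

First minimize volatility: best is 5.2, kept {C, G, I}.
Then minimize fees: best is 41, kept {C, G, I}.
Then minimize max drawdown: best is 5, kept {G}.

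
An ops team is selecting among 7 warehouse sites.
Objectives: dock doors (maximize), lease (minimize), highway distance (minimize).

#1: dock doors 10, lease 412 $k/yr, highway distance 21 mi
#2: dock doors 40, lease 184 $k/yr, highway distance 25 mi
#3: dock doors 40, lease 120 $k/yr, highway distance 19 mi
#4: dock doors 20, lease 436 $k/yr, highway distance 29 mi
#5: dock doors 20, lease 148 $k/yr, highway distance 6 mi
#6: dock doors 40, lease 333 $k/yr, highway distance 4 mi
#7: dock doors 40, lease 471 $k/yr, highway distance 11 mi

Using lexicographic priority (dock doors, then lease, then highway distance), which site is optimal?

#3

First maximize dock doors: best is 40, kept {#2, #3, #6, #7}.
Then minimize lease: best is 120, kept {#3}.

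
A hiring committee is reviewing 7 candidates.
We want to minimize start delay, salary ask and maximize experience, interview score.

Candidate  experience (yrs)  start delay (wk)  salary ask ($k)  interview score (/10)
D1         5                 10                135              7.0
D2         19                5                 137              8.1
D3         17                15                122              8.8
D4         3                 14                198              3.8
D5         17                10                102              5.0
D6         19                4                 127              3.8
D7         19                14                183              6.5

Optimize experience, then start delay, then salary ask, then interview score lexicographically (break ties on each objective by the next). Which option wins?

First maximize experience: best is 19, kept {D2, D6, D7}.
Then minimize start delay: best is 4, kept {D6}.

D6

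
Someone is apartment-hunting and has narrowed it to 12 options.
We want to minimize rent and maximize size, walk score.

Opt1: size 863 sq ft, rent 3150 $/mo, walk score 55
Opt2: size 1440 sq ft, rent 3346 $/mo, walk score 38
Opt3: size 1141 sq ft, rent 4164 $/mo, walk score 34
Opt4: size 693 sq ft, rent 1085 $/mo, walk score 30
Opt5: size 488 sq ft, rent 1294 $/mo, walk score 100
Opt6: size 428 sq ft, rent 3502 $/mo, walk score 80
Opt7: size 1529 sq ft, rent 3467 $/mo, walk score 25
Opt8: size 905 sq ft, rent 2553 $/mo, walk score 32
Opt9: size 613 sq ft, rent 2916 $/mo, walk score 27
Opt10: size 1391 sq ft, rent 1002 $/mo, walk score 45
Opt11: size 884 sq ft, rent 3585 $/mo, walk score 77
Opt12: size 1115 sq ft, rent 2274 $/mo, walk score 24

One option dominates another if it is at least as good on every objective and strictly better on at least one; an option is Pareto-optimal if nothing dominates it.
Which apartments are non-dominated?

Opt1: not dominated.
Opt2: not dominated.
Opt3: dominated by Opt2 (size 1440≥1141, rent 3346≤4164, walk score 38≥34).
Opt4: dominated by Opt10 (size 1391≥693, rent 1002≤1085, walk score 45≥30).
Opt5: not dominated (best walk score).
Opt6: dominated by Opt5 (size 488≥428, rent 1294≤3502, walk score 100≥80).
Opt7: not dominated (best size).
Opt8: dominated by Opt10 (size 1391≥905, rent 1002≤2553, walk score 45≥32).
Opt9: dominated by Opt4 (size 693≥613, rent 1085≤2916, walk score 30≥27).
Opt10: not dominated (best rent).
Opt11: not dominated.
Opt12: dominated by Opt10 (size 1391≥1115, rent 1002≤2274, walk score 45≥24).

Opt1, Opt2, Opt5, Opt7, Opt10, Opt11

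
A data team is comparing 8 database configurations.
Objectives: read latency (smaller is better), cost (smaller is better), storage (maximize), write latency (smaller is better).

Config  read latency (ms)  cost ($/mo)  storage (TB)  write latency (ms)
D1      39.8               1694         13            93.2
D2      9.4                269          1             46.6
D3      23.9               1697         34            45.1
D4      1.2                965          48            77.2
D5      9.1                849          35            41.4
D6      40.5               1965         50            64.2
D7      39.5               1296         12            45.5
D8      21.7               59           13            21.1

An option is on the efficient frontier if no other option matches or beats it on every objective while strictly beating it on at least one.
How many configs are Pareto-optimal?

5

D1: dominated by D4 (read latency 1.2≤39.8, cost 965≤1694, storage 48≥13, write latency 77.2≤93.2).
D2: not dominated.
D3: dominated by D5 (read latency 9.1≤23.9, cost 849≤1697, storage 35≥34, write latency 41.4≤45.1).
D4: not dominated (best read latency).
D5: not dominated.
D6: not dominated (best storage).
D7: dominated by D5 (read latency 9.1≤39.5, cost 849≤1296, storage 35≥12, write latency 41.4≤45.5).
D8: not dominated (best cost).
Pareto-optimal: D2, D4, D5, D6, D8 → 5.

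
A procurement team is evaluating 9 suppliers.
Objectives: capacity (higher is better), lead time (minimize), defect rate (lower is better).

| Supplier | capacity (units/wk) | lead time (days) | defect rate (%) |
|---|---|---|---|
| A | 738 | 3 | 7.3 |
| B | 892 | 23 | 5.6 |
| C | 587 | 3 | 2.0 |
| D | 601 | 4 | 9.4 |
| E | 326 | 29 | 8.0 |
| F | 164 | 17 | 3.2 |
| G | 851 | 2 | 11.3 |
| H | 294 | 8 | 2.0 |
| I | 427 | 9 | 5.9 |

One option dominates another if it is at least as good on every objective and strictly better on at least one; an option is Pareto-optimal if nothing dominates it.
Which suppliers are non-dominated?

A: not dominated.
B: not dominated (best capacity).
C: not dominated.
D: dominated by A (capacity 738≥601, lead time 3≤4, defect rate 7.3≤9.4).
E: dominated by A (capacity 738≥326, lead time 3≤29, defect rate 7.3≤8.0).
F: dominated by C (capacity 587≥164, lead time 3≤17, defect rate 2.0≤3.2).
G: not dominated (best lead time).
H: dominated by C (capacity 587≥294, lead time 3≤8, defect rate 2.0≤2.0).
I: dominated by C (capacity 587≥427, lead time 3≤9, defect rate 2.0≤5.9).

A, B, C, G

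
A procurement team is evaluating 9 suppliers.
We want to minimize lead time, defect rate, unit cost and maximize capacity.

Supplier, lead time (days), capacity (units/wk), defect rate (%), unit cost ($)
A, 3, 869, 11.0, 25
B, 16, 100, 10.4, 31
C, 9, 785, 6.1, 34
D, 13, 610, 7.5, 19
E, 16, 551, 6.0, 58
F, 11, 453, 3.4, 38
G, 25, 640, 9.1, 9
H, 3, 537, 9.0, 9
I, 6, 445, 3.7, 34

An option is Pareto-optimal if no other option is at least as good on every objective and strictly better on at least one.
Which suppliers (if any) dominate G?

A: worse on defect rate (11.0 vs 9.1).
B: worse on capacity (100 vs 640).
C: worse on unit cost (34 vs 9).
D: worse on capacity (610 vs 640).
E: worse on capacity (551 vs 640).
F: worse on capacity (453 vs 640).
H: worse on capacity (537 vs 640).
I: worse on capacity (445 vs 640).
No option dominates G.

none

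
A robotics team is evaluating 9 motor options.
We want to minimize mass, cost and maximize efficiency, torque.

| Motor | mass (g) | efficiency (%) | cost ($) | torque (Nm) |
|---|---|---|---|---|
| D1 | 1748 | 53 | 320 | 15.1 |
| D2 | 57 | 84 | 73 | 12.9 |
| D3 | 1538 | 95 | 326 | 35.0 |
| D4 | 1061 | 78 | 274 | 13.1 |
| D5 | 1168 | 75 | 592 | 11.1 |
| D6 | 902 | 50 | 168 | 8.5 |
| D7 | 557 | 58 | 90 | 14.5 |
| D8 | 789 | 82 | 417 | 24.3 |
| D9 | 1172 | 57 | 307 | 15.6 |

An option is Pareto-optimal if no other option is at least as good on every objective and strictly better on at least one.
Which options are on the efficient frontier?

D1: dominated by D9 (mass 1172≤1748, efficiency 57≥53, cost 307≤320, torque 15.6≥15.1).
D2: not dominated (best mass).
D3: not dominated (best efficiency).
D4: not dominated.
D5: dominated by D2 (mass 57≤1168, efficiency 84≥75, cost 73≤592, torque 12.9≥11.1).
D6: dominated by D2 (mass 57≤902, efficiency 84≥50, cost 73≤168, torque 12.9≥8.5).
D7: not dominated.
D8: not dominated.
D9: not dominated.

D2, D3, D4, D7, D8, D9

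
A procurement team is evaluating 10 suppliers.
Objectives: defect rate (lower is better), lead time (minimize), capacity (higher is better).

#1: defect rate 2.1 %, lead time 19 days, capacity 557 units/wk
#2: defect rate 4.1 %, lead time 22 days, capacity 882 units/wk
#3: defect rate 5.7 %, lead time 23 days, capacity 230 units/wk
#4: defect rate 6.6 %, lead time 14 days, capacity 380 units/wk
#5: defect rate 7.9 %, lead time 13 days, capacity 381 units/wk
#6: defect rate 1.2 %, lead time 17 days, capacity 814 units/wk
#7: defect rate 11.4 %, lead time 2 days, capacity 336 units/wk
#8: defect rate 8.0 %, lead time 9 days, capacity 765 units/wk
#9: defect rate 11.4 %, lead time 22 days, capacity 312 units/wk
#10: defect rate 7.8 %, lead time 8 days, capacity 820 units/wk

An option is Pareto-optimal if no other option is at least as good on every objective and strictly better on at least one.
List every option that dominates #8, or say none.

#10

#10: defect rate 7.8≤8.0, lead time 8≤9, capacity 820≥765 — dominates #8.
Others (#1, #2, #3, #4, #5, #6, #7, #9) are each worse than #8 on at least one objective.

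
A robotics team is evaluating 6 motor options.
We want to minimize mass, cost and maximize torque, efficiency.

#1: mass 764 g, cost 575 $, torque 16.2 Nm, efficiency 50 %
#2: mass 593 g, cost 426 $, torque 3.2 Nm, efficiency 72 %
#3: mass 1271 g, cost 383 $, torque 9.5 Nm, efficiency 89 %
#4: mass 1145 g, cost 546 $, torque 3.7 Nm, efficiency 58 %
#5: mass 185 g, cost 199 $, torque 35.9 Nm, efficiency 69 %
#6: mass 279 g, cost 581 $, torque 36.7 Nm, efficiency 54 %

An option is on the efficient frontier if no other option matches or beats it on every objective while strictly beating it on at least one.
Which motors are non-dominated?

#1: dominated by #5 (mass 185≤764, cost 199≤575, torque 35.9≥16.2, efficiency 69≥50).
#2: not dominated.
#3: not dominated (best efficiency).
#4: dominated by #5 (mass 185≤1145, cost 199≤546, torque 35.9≥3.7, efficiency 69≥58).
#5: not dominated (best mass).
#6: not dominated (best torque).

#2, #3, #5, #6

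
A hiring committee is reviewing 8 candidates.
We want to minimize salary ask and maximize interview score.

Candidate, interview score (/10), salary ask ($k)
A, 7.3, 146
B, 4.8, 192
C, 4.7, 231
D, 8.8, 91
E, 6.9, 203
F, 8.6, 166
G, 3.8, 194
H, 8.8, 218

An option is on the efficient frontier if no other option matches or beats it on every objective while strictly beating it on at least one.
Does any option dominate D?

A: worse on interview score (7.3 vs 8.8).
B: worse on interview score (4.8 vs 8.8).
C: worse on interview score (4.7 vs 8.8).
E: worse on interview score (6.9 vs 8.8).
F: worse on interview score (8.6 vs 8.8).
G: worse on interview score (3.8 vs 8.8).
H: worse on salary ask (218 vs 91).
No option is at least as good as D on every objective and strictly better on one.

No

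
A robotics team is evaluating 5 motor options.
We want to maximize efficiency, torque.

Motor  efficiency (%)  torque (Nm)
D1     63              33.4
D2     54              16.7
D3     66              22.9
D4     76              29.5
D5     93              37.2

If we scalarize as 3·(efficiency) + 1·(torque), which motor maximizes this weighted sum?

D5

D1: 3·63 + 1·33.4 = 222.4
D2: 3·54 + 1·16.7 = 178.7
D3: 3·66 + 1·22.9 = 220.9
D4: 3·76 + 1·29.5 = 257.5
D5: 3·93 + 1·37.2 = 316.2
Highest: D5 at 316.2.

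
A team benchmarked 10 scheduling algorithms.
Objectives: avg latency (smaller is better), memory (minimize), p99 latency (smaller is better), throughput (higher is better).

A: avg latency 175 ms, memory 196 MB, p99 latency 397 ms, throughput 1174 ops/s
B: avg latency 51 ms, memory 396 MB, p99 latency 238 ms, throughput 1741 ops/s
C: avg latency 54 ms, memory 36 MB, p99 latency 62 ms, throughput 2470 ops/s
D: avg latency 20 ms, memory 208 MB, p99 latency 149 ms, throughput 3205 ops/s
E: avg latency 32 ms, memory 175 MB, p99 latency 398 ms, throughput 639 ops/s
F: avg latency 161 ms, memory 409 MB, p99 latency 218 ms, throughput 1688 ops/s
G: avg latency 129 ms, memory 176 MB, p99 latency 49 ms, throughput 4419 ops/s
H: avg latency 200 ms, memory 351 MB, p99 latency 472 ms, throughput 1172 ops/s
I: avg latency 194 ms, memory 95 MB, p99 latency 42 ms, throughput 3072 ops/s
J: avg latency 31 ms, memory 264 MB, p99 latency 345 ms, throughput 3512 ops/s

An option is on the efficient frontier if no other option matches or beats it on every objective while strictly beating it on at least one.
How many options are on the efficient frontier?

6

A: dominated by C (avg latency 54≤175, memory 36≤196, p99 latency 62≤397, throughput 2470≥1174).
B: dominated by D (avg latency 20≤51, memory 208≤396, p99 latency 149≤238, throughput 3205≥1741).
C: not dominated (best memory).
D: not dominated (best avg latency).
E: not dominated.
F: dominated by C (avg latency 54≤161, memory 36≤409, p99 latency 62≤218, throughput 2470≥1688).
G: not dominated (best throughput).
H: dominated by A (avg latency 175≤200, memory 196≤351, p99 latency 397≤472, throughput 1174≥1172).
I: not dominated (best p99 latency).
J: not dominated.
Pareto-optimal: C, D, E, G, I, J → 6.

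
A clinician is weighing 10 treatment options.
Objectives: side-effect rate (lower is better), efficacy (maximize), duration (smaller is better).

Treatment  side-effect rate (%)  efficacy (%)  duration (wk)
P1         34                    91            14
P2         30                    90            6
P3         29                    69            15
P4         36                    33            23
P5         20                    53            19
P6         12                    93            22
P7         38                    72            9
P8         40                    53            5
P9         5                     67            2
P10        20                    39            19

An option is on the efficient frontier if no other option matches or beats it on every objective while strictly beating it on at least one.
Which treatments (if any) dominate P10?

P5: side-effect rate 20≤20, efficacy 53≥39, duration 19≤19 — dominates P10.
P9: side-effect rate 5≤20, efficacy 67≥39, duration 2≤19 — dominates P10.
Others (P1, P2, P3, P4, P6, P7, P8) are each worse than P10 on at least one objective.

P5, P9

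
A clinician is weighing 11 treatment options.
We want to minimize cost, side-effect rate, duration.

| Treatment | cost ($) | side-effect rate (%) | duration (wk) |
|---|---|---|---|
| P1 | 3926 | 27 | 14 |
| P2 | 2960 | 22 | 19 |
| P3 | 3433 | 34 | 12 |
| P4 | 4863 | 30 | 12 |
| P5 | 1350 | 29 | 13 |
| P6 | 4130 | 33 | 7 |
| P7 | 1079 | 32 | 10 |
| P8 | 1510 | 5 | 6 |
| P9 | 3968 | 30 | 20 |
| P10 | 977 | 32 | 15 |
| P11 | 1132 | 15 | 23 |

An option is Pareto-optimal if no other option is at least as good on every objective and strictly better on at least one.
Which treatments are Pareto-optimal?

P5, P7, P8, P10, P11

P1: dominated by P8 (cost 1510≤3926, side-effect rate 5≤27, duration 6≤14).
P2: dominated by P8 (cost 1510≤2960, side-effect rate 5≤22, duration 6≤19).
P3: dominated by P7 (cost 1079≤3433, side-effect rate 32≤34, duration 10≤12).
P4: dominated by P8 (cost 1510≤4863, side-effect rate 5≤30, duration 6≤12).
P5: not dominated.
P6: dominated by P8 (cost 1510≤4130, side-effect rate 5≤33, duration 6≤7).
P7: not dominated.
P8: not dominated (best side-effect rate).
P9: dominated by P1 (cost 3926≤3968, side-effect rate 27≤30, duration 14≤20).
P10: not dominated (best cost).
P11: not dominated.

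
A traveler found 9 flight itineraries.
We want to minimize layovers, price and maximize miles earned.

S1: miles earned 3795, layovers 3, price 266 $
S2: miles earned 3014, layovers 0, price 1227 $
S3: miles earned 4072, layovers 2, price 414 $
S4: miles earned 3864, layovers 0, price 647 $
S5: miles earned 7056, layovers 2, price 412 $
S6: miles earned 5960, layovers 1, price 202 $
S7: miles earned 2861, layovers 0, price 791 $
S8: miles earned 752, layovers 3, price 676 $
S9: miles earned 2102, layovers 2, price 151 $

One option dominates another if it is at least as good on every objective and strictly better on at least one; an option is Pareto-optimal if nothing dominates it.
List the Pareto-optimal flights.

S1: dominated by S6 (miles earned 5960≥3795, layovers 1≤3, price 202≤266).
S2: dominated by S4 (miles earned 3864≥3014, layovers 0≤0, price 647≤1227).
S3: dominated by S5 (miles earned 7056≥4072, layovers 2≤2, price 412≤414).
S4: not dominated.
S5: not dominated (best miles earned).
S6: not dominated.
S7: dominated by S4 (miles earned 3864≥2861, layovers 0≤0, price 647≤791).
S8: dominated by S1 (miles earned 3795≥752, layovers 3≤3, price 266≤676).
S9: not dominated (best price).

S4, S5, S6, S9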